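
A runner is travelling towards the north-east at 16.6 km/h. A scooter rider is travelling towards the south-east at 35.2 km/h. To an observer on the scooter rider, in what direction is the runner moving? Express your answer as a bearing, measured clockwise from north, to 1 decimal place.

Taking east as x and north as y: runner velocity = (11.738, 11.738) km/h; scooter rider velocity = (24.890, -24.890) km/h.
Velocity of runner relative to scooter rider = (11.738, 11.738) − (24.890, -24.890) = (-13.152, 36.628) km/h.
Bearing = atan2(-13.15, 36.63) = 340.25° clockwise from north.

340.2°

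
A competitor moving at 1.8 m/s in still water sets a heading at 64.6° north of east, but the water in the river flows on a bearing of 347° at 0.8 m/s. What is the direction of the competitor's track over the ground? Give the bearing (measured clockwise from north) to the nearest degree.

014°

Taking east as x and north as y: velocity relative to the water = (0.772, 1.626) m/s; the water relative to ground = (-0.180, 0.779) m/s.
Velocity relative to ground = (0.772, 1.626) + (-0.180, 0.779) = (0.592, 2.405) m/s.
Bearing = atan2(0.59, 2.41) = 13.83° clockwise from north.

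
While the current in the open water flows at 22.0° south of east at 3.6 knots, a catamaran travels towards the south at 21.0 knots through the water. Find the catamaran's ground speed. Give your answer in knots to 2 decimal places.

Taking east as x and north as y: velocity relative to the water = (0.000, -21.000) knots; the water relative to ground = (3.338, -1.349) knots.
Velocity relative to ground = (0.000, -21.000) + (3.338, -1.349) = (3.338, -22.349) knots.
Speed = |(3.338, -22.349)| = 22.596 knots.

22.60 knots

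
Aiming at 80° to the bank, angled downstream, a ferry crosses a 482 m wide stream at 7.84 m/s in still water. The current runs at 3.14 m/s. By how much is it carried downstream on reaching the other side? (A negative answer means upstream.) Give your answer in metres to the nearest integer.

Perpendicular speed = 7.721 m/s; crossing time = 482 / 7.721 = 62.428 s.
Net downstream speed = 4.501 m/s.
Drift = 4.501 × 62.428 = 281.014 m (downstream).

281 m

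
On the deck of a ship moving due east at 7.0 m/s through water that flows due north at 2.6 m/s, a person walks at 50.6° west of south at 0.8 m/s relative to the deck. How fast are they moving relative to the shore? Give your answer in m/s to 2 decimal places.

6.72 m/s

In east/north components (m/s): person relative to ship = (-0.618, -0.508); ship relative to water = (7.000, 0.000); water relative to ground = (0.000, 2.600).
Sum = (6.382, 2.092) m/s.
Speed = |(6.382, 2.092)| = 6.716 m/s.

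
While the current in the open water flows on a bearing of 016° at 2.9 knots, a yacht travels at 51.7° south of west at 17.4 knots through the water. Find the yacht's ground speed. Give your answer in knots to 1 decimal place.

Taking east as x and north as y: velocity relative to the water = (-10.784, -13.655) knots; the water relative to ground = (0.799, 2.788) knots.
Velocity relative to ground = (-10.784, -13.655) + (0.799, 2.788) = (-9.985, -10.867) knots.
Speed = |(-9.985, -10.867)| = 14.758 knots.

14.8 knots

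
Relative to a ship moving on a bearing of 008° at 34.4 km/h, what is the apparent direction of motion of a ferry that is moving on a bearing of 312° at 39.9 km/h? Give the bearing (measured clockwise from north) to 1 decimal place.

257.9°

Taking east as x and north as y: ferry velocity = (-29.651, 26.698) km/h; ship velocity = (4.788, 34.065) km/h.
Velocity of ferry relative to ship = (-29.651, 26.698) − (4.788, 34.065) = (-34.439, -7.367) km/h.
Bearing = atan2(-34.44, -7.37) = 257.93° clockwise from north.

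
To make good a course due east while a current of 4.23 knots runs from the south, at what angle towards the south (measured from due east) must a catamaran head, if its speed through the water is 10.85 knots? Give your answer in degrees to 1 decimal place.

22.9°

The current pushes perpendicular to the desired track; the heading must have a component into the current equal to 4.23 knots: 10.85 sin θ = 4.23.
sin θ = 0.3899, so θ = 22.946°.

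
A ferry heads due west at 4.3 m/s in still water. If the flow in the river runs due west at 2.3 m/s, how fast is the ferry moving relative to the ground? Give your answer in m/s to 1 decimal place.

6.6 m/s

Taking east as x and north as y: velocity relative to the water = (-4.300, 0.000) m/s; the water relative to ground = (-2.300, 0.000) m/s.
Velocity relative to ground = (-4.300, 0.000) + (-2.300, 0.000) = (-6.600, 0.000) m/s.
Speed = |(-6.600, 0.000)| = 6.600 m/s.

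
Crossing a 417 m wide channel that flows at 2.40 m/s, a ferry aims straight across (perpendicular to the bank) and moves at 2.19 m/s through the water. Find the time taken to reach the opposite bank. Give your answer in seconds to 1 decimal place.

The component of the ferry's velocity perpendicular to the bank is 2.19 m/s.
The flow acts along the bank and has no component across it.
Time = 417 / 2.190 = 190.411 s.

190.4 s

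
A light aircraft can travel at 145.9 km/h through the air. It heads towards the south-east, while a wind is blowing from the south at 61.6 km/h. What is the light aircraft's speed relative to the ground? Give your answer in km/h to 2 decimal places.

111.23 km/h

Taking east as x and north as y: velocity relative to the air = (103.167, -103.167) km/h; the air relative to ground = (0.000, 61.600) km/h.
Velocity relative to ground = (103.167, -103.167) + (0.000, 61.600) = (103.167, -41.567) km/h.
Speed = |(103.167, -41.567)| = 111.226 km/h.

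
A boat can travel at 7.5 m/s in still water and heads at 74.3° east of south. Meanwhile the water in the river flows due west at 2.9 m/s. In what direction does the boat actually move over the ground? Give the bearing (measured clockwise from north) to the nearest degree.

115°

Taking east as x and north as y: velocity relative to the water = (7.220, -2.030) m/s; the water relative to ground = (-2.900, 0.000) m/s.
Velocity relative to ground = (7.220, -2.030) + (-2.900, 0.000) = (4.320, -2.030) m/s.
Bearing = atan2(4.32, -2.03) = 115.16° clockwise from north.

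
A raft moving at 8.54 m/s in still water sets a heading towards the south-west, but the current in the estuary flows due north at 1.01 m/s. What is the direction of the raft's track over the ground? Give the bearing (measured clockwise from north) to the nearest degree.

Taking east as x and north as y: velocity relative to the water = (-6.039, -6.039) m/s; the water relative to ground = (0.000, 1.010) m/s.
Velocity relative to ground = (-6.039, -6.039) + (0.000, 1.010) = (-6.039, -5.029) m/s.
Bearing = atan2(-6.04, -5.03) = 230.21° clockwise from north.

230°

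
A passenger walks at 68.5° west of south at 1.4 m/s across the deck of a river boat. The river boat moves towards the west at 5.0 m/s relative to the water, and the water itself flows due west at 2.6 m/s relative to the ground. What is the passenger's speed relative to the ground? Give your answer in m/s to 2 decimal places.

8.92 m/s

In east/north components (m/s): passenger relative to river boat = (-1.303, -0.513); river boat relative to water = (-5.000, 0.000); water relative to ground = (-2.600, 0.000).
Sum = (-8.903, -0.513) m/s.
Speed = |(-8.903, -0.513)| = 8.917 m/s.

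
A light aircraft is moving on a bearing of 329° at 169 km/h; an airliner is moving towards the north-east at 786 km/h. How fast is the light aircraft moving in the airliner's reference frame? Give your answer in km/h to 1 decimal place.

Taking east as x and north as y: light aircraft velocity = (-87.041, 144.861) km/h; airliner velocity = (555.786, 555.786) km/h.
Velocity of light aircraft relative to airliner = (-87.041, 144.861) − (555.786, 555.786) = (-642.827, -410.925) km/h.
Magnitude = |(-642.827, -410.925)| = 762.946 km/h.

762.9 km/h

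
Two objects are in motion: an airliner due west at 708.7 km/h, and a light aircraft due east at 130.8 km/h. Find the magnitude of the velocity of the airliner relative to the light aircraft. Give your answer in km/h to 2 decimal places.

839.50 km/h

Taking east as x and north as y: airliner velocity = (-708.700, 0.000) km/h; light aircraft velocity = (130.800, 0.000) km/h.
Velocity of airliner relative to light aircraft = (-708.700, 0.000) − (130.800, 0.000) = (-839.500, 0.000) km/h.
Magnitude = |(-839.500, 0.000)| = 839.500 km/h.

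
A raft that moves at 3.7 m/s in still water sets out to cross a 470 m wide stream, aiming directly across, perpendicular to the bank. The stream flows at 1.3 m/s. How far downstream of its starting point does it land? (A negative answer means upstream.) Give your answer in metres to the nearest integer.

165 m

Perpendicular speed = 3.700 m/s; crossing time = 470 / 3.700 = 127.027 s.
Net downstream speed = 1.300 m/s.
Drift = 1.300 × 127.027 = 165.135 m (downstream).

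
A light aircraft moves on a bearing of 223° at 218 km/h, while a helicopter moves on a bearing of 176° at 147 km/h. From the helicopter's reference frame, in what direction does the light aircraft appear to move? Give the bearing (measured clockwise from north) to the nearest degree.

Taking east as x and north as y: light aircraft velocity = (-148.676, -159.435) km/h; helicopter velocity = (10.254, -146.642) km/h.
Velocity of light aircraft relative to helicopter = (-148.676, -159.435) − (10.254, -146.642) = (-158.930, -12.793) km/h.
Bearing = atan2(-158.93, -12.79) = 265.40° clockwise from north.

265°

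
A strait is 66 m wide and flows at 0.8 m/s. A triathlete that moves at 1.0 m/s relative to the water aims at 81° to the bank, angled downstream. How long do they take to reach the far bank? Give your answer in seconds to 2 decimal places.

66.82 s

The component of the triathlete's velocity perpendicular to the bank is 1.0 × sin 81° = 0.988 m/s.
The flow acts along the bank and has no component across it.
Time = 66 / 0.988 = 66.823 s.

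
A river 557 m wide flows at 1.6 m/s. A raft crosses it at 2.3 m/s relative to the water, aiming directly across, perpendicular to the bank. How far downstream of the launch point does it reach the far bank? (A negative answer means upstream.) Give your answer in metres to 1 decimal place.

Perpendicular speed = 2.300 m/s; crossing time = 557 / 2.300 = 242.174 s.
Net downstream speed = 1.600 m/s.
Drift = 1.600 × 242.174 = 387.478 m (downstream).

387.5 m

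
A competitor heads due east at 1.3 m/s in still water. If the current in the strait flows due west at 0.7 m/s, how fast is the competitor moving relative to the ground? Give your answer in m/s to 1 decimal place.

0.6 m/s

Taking east as x and north as y: velocity relative to the water = (1.300, 0.000) m/s; the water relative to ground = (-0.700, 0.000) m/s.
Velocity relative to ground = (1.300, 0.000) + (-0.700, 0.000) = (0.600, 0.000) m/s.
Speed = |(0.600, 0.000)| = 0.600 m/s.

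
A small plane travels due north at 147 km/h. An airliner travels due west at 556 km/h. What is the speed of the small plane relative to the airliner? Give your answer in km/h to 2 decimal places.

Taking east as x and north as y: small plane velocity = (0.000, 147.000) km/h; airliner velocity = (-556.000, 0.000) km/h.
Velocity of small plane relative to airliner = (0.000, 147.000) − (-556.000, 0.000) = (556.000, 147.000) km/h.
Magnitude = |(556.000, 147.000)| = 575.104 km/h.

575.10 km/h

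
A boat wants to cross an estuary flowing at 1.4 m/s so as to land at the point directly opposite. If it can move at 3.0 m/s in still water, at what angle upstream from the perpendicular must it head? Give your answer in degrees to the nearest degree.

To cancel the current, the upstream component of the boat's velocity must equal the flow: 3.0 sin θ = 1.4.
sin θ = 1.4 / 3.0 = 0.4667.
θ = arcsin(0.4667) = 27.818°.

28°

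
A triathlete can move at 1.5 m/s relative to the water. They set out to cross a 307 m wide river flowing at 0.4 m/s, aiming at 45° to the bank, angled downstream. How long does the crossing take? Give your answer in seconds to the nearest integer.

The component of the triathlete's velocity perpendicular to the bank is 1.5 × sin 45° = 1.061 m/s.
The flow acts along the bank and has no component across it.
Time = 307 / 1.061 = 289.442 s.

289 s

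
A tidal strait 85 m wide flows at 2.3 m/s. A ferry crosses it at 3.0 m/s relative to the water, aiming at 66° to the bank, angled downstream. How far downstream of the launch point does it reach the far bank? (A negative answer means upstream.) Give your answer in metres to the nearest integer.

109 m

Perpendicular speed = 2.741 m/s; crossing time = 85 / 2.741 = 31.015 s.
Net downstream speed = 3.520 m/s.
Drift = 3.520 × 31.015 = 109.178 m (downstream).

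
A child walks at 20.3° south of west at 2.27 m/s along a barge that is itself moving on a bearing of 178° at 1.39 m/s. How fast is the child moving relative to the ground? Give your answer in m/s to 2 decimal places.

3.01 m/s

Taking east as x and north as y: barge velocity = (0.049, -1.389) m/s; child velocity relative to barge = (-2.129, -0.788) m/s.
Velocity relative to ground = (0.049, -1.389) + (-2.129, -0.788) = (-2.080, -2.177) m/s.
Speed = |(-2.080, -2.177)| = 3.011 m/s.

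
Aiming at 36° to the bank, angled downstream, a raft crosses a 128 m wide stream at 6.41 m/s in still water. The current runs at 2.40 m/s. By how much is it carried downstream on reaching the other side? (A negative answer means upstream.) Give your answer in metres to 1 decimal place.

257.7 m

Perpendicular speed = 3.768 m/s; crossing time = 128 / 3.768 = 33.973 s.
Net downstream speed = 7.586 m/s.
Drift = 7.586 × 33.973 = 257.712 m (downstream).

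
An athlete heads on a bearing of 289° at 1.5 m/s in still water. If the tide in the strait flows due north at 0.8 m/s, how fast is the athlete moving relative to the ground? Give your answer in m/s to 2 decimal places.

Taking east as x and north as y: velocity relative to the water = (-1.418, 0.488) m/s; the water relative to ground = (0.000, 0.800) m/s.
Velocity relative to ground = (-1.418, 0.488) + (0.000, 0.800) = (-1.418, 1.288) m/s.
Speed = |(-1.418, 1.288)| = 1.916 m/s.

1.92 m/s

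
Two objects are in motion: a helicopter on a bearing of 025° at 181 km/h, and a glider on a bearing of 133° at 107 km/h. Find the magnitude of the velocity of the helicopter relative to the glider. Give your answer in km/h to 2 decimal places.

Taking east as x and north as y: helicopter velocity = (76.494, 164.042) km/h; glider velocity = (78.255, -72.974) km/h.
Velocity of helicopter relative to glider = (76.494, 164.042) − (78.255, -72.974) = (-1.761, 237.016) km/h.
Magnitude = |(-1.761, 237.016)| = 237.022 km/h.

237.02 km/h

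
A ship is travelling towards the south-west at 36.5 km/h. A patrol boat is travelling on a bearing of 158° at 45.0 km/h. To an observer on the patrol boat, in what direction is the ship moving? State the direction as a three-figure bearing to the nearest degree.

Taking east as x and north as y: ship velocity = (-25.809, -25.809) km/h; patrol boat velocity = (16.857, -41.723) km/h.
Velocity of ship relative to patrol boat = (-25.809, -25.809) − (16.857, -41.723) = (-42.667, 15.914) km/h.
Bearing = atan2(-42.67, 15.91) = 290.45° clockwise from north.

290°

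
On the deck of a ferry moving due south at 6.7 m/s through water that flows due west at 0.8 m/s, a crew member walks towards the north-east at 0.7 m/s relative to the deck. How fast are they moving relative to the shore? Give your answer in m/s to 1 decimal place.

In east/north components (m/s): crew member relative to ferry = (0.495, 0.495); ferry relative to water = (0.000, -6.700); water relative to ground = (-0.800, 0.000).
Sum = (-0.305, -6.205) m/s.
Speed = |(-0.305, -6.205)| = 6.213 m/s.

6.2 m/s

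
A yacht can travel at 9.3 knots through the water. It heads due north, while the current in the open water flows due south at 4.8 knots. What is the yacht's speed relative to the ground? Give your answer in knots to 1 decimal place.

4.5 knots

Taking east as x and north as y: velocity relative to the water = (0.000, 9.300) knots; the water relative to ground = (0.000, -4.800) knots.
Velocity relative to ground = (0.000, 9.300) + (0.000, -4.800) = (0.000, 4.500) knots.
Speed = |(0.000, 4.500)| = 4.500 knots.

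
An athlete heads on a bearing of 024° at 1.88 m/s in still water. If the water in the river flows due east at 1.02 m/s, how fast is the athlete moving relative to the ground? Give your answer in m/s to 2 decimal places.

2.48 m/s

Taking east as x and north as y: velocity relative to the water = (0.765, 1.717) m/s; the water relative to ground = (1.020, 0.000) m/s.
Velocity relative to ground = (0.765, 1.717) + (1.020, 0.000) = (1.785, 1.717) m/s.
Speed = |(1.785, 1.717)| = 2.477 m/s.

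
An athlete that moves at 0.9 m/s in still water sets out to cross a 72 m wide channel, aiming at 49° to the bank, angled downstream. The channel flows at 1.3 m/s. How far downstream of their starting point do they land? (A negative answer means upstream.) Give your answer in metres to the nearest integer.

200 m

Perpendicular speed = 0.679 m/s; crossing time = 72 / 0.679 = 106.001 s.
Net downstream speed = 1.890 m/s.
Drift = 1.890 × 106.001 = 200.390 m (downstream).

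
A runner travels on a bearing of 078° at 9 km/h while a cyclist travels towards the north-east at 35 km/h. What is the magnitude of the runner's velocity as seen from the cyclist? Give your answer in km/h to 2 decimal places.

Taking east as x and north as y: runner velocity = (8.803, 1.871) km/h; cyclist velocity = (24.749, 24.749) km/h.
Velocity of runner relative to cyclist = (8.803, 1.871) − (24.749, 24.749) = (-15.945, -22.878) km/h.
Magnitude = |(-15.945, -22.878)| = 27.886 km/h.

27.89 km/h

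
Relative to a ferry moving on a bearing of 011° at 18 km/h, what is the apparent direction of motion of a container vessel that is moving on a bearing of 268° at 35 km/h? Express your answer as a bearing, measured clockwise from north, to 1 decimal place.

Taking east as x and north as y: container vessel velocity = (-34.979, -1.221) km/h; ferry velocity = (3.435, 17.669) km/h.
Velocity of container vessel relative to ferry = (-34.979, -1.221) − (3.435, 17.669) = (-38.413, -18.891) km/h.
Bearing = atan2(-38.41, -18.89) = 243.81° clockwise from north.

243.8°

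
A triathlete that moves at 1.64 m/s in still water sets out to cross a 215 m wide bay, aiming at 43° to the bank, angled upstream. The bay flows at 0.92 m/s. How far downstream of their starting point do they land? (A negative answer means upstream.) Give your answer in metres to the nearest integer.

-54 m

Perpendicular speed = 1.118 m/s; crossing time = 215 / 1.118 = 192.226 s.
Net downstream speed = -0.279 m/s.
Drift = -0.279 × 192.226 = -53.712 m (upstream).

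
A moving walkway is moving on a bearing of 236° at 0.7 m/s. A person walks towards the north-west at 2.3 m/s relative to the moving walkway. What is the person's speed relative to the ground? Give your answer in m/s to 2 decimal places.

2.53 m/s

Taking east as x and north as y: moving walkway velocity = (-0.580, -0.391) m/s; person velocity relative to moving walkway = (-1.626, 1.626) m/s.
Velocity relative to ground = (-0.580, -0.391) + (-1.626, 1.626) = (-2.207, 1.235) m/s.
Speed = |(-2.207, 1.235)| = 2.529 m/s.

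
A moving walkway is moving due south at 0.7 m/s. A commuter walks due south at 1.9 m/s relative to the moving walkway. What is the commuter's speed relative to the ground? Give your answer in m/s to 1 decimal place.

Taking east as x and north as y: moving walkway velocity = (0.000, -0.700) m/s; commuter velocity relative to moving walkway = (0.000, -1.900) m/s.
Velocity relative to ground = (0.000, -0.700) + (0.000, -1.900) = (0.000, -2.600) m/s.
Speed = |(0.000, -2.600)| = 2.600 m/s.

2.6 m/s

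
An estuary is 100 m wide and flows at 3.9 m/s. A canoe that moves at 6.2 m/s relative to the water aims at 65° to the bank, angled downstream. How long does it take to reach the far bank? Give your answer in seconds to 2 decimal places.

17.80 s

The component of the canoe's velocity perpendicular to the bank is 6.2 × sin 65° = 5.619 m/s.
The current is parallel to the bank, so it does not affect the crossing time.
Time = 100 / 5.619 = 17.796 s.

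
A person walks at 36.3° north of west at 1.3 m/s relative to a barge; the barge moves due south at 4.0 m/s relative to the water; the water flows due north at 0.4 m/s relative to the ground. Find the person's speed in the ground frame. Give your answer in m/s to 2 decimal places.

3.02 m/s

In east/north components (m/s): person relative to barge = (-1.048, 0.770); barge relative to water = (0.000, -4.000); water relative to ground = (0.000, 0.400).
Sum = (-1.048, -2.830) m/s.
Speed = |(-1.048, -2.830)| = 3.018 m/s.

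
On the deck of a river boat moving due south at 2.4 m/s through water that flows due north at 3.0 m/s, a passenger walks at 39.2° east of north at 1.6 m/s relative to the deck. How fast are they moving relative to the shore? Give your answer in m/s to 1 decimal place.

2.1 m/s

In east/north components (m/s): passenger relative to river boat = (1.011, 1.240); river boat relative to water = (0.000, -2.400); water relative to ground = (0.000, 3.000).
Sum = (1.011, 1.840) m/s.
Speed = |(1.011, 1.840)| = 2.099 m/s.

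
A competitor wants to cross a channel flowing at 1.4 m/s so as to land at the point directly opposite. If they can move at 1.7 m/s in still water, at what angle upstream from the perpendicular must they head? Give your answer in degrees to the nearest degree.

To cancel the current, the upstream component of the competitor's velocity must equal the flow: 1.7 sin θ = 1.4.
sin θ = 1.4 / 1.7 = 0.8235.
θ = arcsin(0.8235) = 55.440°.

55°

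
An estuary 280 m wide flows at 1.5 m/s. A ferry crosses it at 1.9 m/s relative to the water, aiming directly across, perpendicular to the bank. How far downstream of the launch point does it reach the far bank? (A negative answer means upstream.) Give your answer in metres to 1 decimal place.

221.1 m

Perpendicular speed = 1.900 m/s; crossing time = 280 / 1.900 = 147.368 s.
Net downstream speed = 1.500 m/s.
Drift = 1.500 × 147.368 = 221.053 m (downstream).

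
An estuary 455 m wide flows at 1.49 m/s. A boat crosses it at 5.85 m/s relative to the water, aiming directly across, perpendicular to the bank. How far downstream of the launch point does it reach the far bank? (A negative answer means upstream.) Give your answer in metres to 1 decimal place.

Perpendicular speed = 5.850 m/s; crossing time = 455 / 5.850 = 77.778 s.
Net downstream speed = 1.490 m/s.
Drift = 1.490 × 77.778 = 115.889 m (downstream).

115.9 m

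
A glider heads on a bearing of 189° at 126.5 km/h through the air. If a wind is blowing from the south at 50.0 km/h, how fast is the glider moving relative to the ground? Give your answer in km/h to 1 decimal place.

Taking east as x and north as y: velocity relative to the air = (-19.789, -124.943) km/h; the air relative to ground = (0.000, 50.000) km/h.
Velocity relative to ground = (-19.789, -124.943) + (0.000, 50.000) = (-19.789, -74.943) km/h.
Speed = |(-19.789, -74.943)| = 77.511 km/h.

77.5 km/h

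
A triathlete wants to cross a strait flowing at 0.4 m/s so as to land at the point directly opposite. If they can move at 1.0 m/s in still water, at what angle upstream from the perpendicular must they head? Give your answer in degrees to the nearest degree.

To cancel the current, the upstream component of the triathlete's velocity must equal the flow: 1.0 sin θ = 0.4.
sin θ = 0.4 / 1.0 = 0.4000.
θ = arcsin(0.4000) = 23.578°.

24°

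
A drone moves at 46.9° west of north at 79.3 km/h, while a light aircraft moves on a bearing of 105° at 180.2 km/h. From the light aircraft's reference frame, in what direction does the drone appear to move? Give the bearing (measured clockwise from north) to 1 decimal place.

Taking east as x and north as y: drone velocity = (-57.902, 54.184) km/h; light aircraft velocity = (174.060, -46.639) km/h.
Velocity of drone relative to light aircraft = (-57.902, 54.184) − (174.060, -46.639) = (-231.962, 100.823) km/h.
Bearing = atan2(-231.96, 100.82) = 293.49° clockwise from north.

293.5°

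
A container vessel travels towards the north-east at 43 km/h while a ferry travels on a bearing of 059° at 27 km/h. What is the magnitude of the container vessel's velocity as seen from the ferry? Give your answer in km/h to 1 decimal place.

18.0 km/h

Taking east as x and north as y: container vessel velocity = (30.406, 30.406) km/h; ferry velocity = (23.144, 13.906) km/h.
Velocity of container vessel relative to ferry = (30.406, 30.406) − (23.144, 13.906) = (7.262, 16.500) km/h.
Magnitude = |(7.262, 16.500)| = 18.027 km/h.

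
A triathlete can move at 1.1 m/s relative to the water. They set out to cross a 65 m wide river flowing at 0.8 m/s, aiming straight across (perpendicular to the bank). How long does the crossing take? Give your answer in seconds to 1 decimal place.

The component of the triathlete's velocity perpendicular to the bank is 1.1 m/s.
The current is parallel to the bank, so it does not affect the crossing time.
Time = 65 / 1.100 = 59.091 s.

59.1 s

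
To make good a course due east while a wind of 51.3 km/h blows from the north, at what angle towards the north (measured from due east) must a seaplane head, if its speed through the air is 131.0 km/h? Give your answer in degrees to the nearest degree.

The wind pushes perpendicular to the desired track; the heading must have a component into the wind equal to 51.3 km/h: 131.0 sin θ = 51.3.
sin θ = 0.3916, so θ = 23.054°.

23°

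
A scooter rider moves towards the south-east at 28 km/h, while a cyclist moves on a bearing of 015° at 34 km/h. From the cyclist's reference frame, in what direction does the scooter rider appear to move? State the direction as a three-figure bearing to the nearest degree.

Taking east as x and north as y: scooter rider velocity = (19.799, -19.799) km/h; cyclist velocity = (8.800, 32.841) km/h.
Velocity of scooter rider relative to cyclist = (19.799, -19.799) − (8.800, 32.841) = (10.999, -52.640) km/h.
Bearing = atan2(11.00, -52.64) = 168.20° clockwise from north.

168°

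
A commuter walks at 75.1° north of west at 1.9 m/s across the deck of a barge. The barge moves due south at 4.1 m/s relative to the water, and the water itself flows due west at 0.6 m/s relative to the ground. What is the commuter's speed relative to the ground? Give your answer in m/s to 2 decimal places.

2.51 m/s

In east/north components (m/s): commuter relative to barge = (-0.489, 1.836); barge relative to water = (0.000, -4.100); water relative to ground = (-0.600, 0.000).
Sum = (-1.089, -2.264) m/s.
Speed = |(-1.089, -2.264)| = 2.512 m/s.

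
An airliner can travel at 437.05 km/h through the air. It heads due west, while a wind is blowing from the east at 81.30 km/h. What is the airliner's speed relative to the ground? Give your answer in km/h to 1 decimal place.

Taking east as x and north as y: velocity relative to the air = (-437.050, 0.000) km/h; the air relative to ground = (-81.300, 0.000) km/h.
Velocity relative to ground = (-437.050, 0.000) + (-81.300, 0.000) = (-518.350, 0.000) km/h.
Speed = |(-518.350, 0.000)| = 518.350 km/h.

518.4 km/h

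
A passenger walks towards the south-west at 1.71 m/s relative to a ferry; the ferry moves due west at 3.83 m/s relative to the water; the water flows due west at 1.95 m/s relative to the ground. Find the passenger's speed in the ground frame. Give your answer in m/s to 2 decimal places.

7.09 m/s

In east/north components (m/s): passenger relative to ferry = (-1.209, -1.209); ferry relative to water = (-3.830, 0.000); water relative to ground = (-1.950, 0.000).
Sum = (-6.989, -1.209) m/s.
Speed = |(-6.989, -1.209)| = 7.093 m/s.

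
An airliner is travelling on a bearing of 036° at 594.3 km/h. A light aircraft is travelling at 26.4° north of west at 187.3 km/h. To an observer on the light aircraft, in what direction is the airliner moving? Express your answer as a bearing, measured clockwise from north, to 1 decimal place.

Taking east as x and north as y: airliner velocity = (349.321, 480.799) km/h; light aircraft velocity = (-167.767, 83.280) km/h.
Velocity of airliner relative to light aircraft = (349.321, 480.799) − (-167.767, 83.280) = (517.088, 397.519) km/h.
Bearing = atan2(517.09, 397.52) = 52.45° clockwise from north.

052.4°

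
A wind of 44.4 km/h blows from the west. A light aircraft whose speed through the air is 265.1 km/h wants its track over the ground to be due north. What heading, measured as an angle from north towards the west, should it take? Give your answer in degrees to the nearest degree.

10°

The wind pushes perpendicular to the desired track; the heading must have a component into the wind equal to 44.4 km/h: 265.1 sin θ = 44.4.
sin θ = 0.1675, so θ = 9.642°.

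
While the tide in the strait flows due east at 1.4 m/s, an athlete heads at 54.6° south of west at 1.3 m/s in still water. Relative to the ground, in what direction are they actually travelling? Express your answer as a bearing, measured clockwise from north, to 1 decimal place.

Taking east as x and north as y: velocity relative to the water = (-0.753, -1.060) m/s; the water relative to ground = (1.400, 0.000) m/s.
Velocity relative to ground = (-0.753, -1.060) + (1.400, 0.000) = (0.647, -1.060) m/s.
Bearing = atan2(0.65, -1.06) = 148.60° clockwise from north.

148.6°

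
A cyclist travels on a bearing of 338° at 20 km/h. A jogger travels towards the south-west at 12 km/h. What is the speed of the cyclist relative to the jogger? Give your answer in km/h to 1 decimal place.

27.0 km/h

Taking east as x and north as y: cyclist velocity = (-7.492, 18.544) km/h; jogger velocity = (-8.485, -8.485) km/h.
Velocity of cyclist relative to jogger = (-7.492, 18.544) − (-8.485, -8.485) = (0.993, 27.029) km/h.
Magnitude = |(0.993, 27.029)| = 27.047 km/h.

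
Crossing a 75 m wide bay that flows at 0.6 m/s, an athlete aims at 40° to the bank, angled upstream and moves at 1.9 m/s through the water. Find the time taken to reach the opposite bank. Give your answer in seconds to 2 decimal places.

The component of the athlete's velocity perpendicular to the bank is 1.9 × sin 40° = 1.221 m/s.
The current is parallel to the bank, so it does not affect the crossing time.
Time = 75 / 1.221 = 61.410 s.

61.41 s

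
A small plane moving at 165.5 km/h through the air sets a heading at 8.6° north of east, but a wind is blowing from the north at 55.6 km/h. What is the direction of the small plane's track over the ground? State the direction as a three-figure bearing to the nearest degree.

101°

Taking east as x and north as y: velocity relative to the air = (163.639, 24.748) km/h; the air relative to ground = (0.000, -55.600) km/h.
Velocity relative to ground = (163.639, 24.748) + (0.000, -55.600) = (163.639, -30.852) km/h.
Bearing = atan2(163.64, -30.85) = 100.68° clockwise from north.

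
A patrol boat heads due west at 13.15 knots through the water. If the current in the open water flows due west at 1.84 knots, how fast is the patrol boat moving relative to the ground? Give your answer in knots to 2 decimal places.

Taking east as x and north as y: velocity relative to the water = (-13.150, 0.000) knots; the water relative to ground = (-1.840, 0.000) knots.
Velocity relative to ground = (-13.150, 0.000) + (-1.840, 0.000) = (-14.990, 0.000) knots.
Speed = |(-14.990, 0.000)| = 14.990 knots.

14.99 knots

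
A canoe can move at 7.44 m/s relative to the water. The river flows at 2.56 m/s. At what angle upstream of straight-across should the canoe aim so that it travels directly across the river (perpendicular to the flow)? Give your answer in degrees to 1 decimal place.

20.1°

To cancel the current, the upstream component of the canoe's velocity must equal the flow: 7.44 sin θ = 2.56.
sin θ = 2.56 / 7.44 = 0.3441.
θ = arcsin(0.3441) = 20.126°.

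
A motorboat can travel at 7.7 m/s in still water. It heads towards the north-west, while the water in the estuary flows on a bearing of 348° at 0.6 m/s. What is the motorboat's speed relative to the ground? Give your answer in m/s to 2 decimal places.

Taking east as x and north as y: velocity relative to the water = (-5.445, 5.445) m/s; the water relative to ground = (-0.125, 0.587) m/s.
Velocity relative to ground = (-5.445, 5.445) + (-0.125, 0.587) = (-5.569, 6.032) m/s.
Speed = |(-5.569, 6.032)| = 8.210 m/s.

8.21 m/s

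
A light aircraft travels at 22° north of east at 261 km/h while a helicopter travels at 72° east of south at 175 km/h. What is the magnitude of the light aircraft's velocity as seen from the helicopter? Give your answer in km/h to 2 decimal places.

169.61 km/h

Taking east as x and north as y: light aircraft velocity = (241.995, 97.772) km/h; helicopter velocity = (166.435, -54.078) km/h.
Velocity of light aircraft relative to helicopter = (241.995, 97.772) − (166.435, -54.078) = (75.560, 151.850) km/h.
Magnitude = |(75.560, 151.850)| = 169.611 km/h.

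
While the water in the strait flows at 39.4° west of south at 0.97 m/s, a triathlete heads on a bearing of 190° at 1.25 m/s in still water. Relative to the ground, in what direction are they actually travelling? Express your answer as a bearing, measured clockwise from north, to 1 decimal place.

Taking east as x and north as y: velocity relative to the water = (-0.217, -1.231) m/s; the water relative to ground = (-0.616, -0.750) m/s.
Velocity relative to ground = (-0.217, -1.231) + (-0.616, -0.750) = (-0.833, -1.981) m/s.
Bearing = atan2(-0.83, -1.98) = 202.80° clockwise from north.

202.8°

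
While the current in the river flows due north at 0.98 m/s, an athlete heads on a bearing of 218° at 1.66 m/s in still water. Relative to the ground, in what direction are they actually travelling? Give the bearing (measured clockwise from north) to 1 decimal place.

252.2°

Taking east as x and north as y: velocity relative to the water = (-1.022, -1.308) m/s; the water relative to ground = (0.000, 0.980) m/s.
Velocity relative to ground = (-1.022, -1.308) + (0.000, 0.980) = (-1.022, -0.328) m/s.
Bearing = atan2(-1.02, -0.33) = 252.20° clockwise from north.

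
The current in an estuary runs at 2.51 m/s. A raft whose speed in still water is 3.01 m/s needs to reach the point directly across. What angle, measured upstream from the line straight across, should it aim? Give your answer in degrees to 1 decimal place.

56.5°

To cancel the current, the upstream component of the raft's velocity must equal the flow: 3.01 sin θ = 2.51.
sin θ = 2.51 / 3.01 = 0.8339.
θ = arcsin(0.8339) = 56.500°.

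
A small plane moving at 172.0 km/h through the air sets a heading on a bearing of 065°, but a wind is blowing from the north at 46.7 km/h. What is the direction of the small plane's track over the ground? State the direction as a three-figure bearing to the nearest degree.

Taking east as x and north as y: velocity relative to the air = (155.885, 72.690) km/h; the air relative to ground = (0.000, -46.700) km/h.
Velocity relative to ground = (155.885, 72.690) + (0.000, -46.700) = (155.885, 25.990) km/h.
Bearing = atan2(155.88, 25.99) = 80.53° clockwise from north.

081°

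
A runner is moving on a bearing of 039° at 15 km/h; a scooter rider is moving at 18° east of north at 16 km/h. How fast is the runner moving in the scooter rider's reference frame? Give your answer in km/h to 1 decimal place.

Taking east as x and north as y: runner velocity = (9.440, 11.657) km/h; scooter rider velocity = (4.944, 15.217) km/h.
Velocity of runner relative to scooter rider = (9.440, 11.657) − (4.944, 15.217) = (4.496, -3.560) km/h.
Magnitude = |(4.496, -3.560)| = 5.734 km/h.

5.7 km/h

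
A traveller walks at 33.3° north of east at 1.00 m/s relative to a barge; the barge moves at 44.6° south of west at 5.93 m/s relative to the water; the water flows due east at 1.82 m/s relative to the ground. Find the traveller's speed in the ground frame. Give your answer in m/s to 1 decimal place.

In east/north components (m/s): traveller relative to barge = (0.836, 0.549); barge relative to water = (-4.222, -4.164); water relative to ground = (1.820, 0.000).
Sum = (-1.567, -3.615) m/s.
Speed = |(-1.567, -3.615)| = 3.940 m/s.

3.9 m/s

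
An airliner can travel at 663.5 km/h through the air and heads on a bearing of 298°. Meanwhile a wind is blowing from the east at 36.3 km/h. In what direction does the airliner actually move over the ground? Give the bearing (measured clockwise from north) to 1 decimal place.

296.6°

Taking east as x and north as y: velocity relative to the air = (-585.836, 311.494) km/h; the air relative to ground = (-36.300, 0.000) km/h.
Velocity relative to ground = (-585.836, 311.494) + (-36.300, 0.000) = (-622.136, 311.494) km/h.
Bearing = atan2(-622.14, 311.49) = 296.60° clockwise from north.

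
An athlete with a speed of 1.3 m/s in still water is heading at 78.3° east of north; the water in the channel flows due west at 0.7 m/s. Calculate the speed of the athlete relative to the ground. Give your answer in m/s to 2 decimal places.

0.63 m/s

Taking east as x and north as y: velocity relative to the water = (1.273, 0.264) m/s; the water relative to ground = (-0.700, 0.000) m/s.
Velocity relative to ground = (1.273, 0.264) + (-0.700, 0.000) = (0.573, 0.264) m/s.
Speed = |(0.573, 0.264)| = 0.631 m/s.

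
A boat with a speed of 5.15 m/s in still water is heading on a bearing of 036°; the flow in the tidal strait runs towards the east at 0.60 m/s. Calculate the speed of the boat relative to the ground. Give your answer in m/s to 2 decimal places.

Taking east as x and north as y: velocity relative to the water = (3.027, 4.166) m/s; the water relative to ground = (0.600, 0.000) m/s.
Velocity relative to ground = (3.027, 4.166) + (0.600, 0.000) = (3.627, 4.166) m/s.
Speed = |(3.627, 4.166)| = 5.524 m/s.

5.52 m/s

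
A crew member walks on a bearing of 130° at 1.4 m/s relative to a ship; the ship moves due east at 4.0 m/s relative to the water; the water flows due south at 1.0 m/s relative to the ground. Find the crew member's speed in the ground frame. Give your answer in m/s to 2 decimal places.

5.42 m/s

In east/north components (m/s): crew member relative to ship = (1.072, -0.900); ship relative to water = (4.000, 0.000); water relative to ground = (0.000, -1.000).
Sum = (5.072, -1.900) m/s.
Speed = |(5.072, -1.900)| = 5.417 m/s.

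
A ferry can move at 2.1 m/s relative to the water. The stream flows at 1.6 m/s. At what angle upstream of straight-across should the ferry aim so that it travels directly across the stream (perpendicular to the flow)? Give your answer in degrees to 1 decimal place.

49.6°

To cancel the current, the upstream component of the ferry's velocity must equal the flow: 2.1 sin θ = 1.6.
sin θ = 1.6 / 2.1 = 0.7619.
θ = arcsin(0.7619) = 49.632°.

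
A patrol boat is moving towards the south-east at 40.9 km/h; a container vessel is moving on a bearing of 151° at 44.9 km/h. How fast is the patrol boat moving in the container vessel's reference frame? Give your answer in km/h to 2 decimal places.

Taking east as x and north as y: patrol boat velocity = (28.921, -28.921) km/h; container vessel velocity = (21.768, -39.270) km/h.
Velocity of patrol boat relative to container vessel = (28.921, -28.921) − (21.768, -39.270) = (7.153, 10.350) km/h.
Magnitude = |(7.153, 10.350)| = 12.581 km/h.

12.58 km/h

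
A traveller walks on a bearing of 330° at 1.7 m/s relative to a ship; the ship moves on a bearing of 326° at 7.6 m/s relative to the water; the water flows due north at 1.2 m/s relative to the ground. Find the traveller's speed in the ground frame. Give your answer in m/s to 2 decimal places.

In east/north components (m/s): traveller relative to ship = (-0.850, 1.472); ship relative to water = (-4.250, 6.301); water relative to ground = (0.000, 1.200).
Sum = (-5.100, 8.973) m/s.
Speed = |(-5.100, 8.973)| = 10.321 m/s.

10.32 m/s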